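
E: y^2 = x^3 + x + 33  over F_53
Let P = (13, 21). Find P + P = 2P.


Doubling: s = (3 x1^2 + a) / (2 y1)
s = (3*13^2 + 1) / (2*21) mod 53 = 2
x3 = s^2 - 2 x1 mod 53 = 2^2 - 2*13 = 31
y3 = s (x1 - x3) - y1 mod 53 = 2 * (13 - 31) - 21 = 49

2P = (31, 49)


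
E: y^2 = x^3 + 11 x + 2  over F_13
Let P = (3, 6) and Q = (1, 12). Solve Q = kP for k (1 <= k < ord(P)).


Enumerate multiples of P until we hit Q = (1, 12):
  1P = (3, 6)
  2P = (8, 2)
  3P = (12, 9)
  4P = (1, 12)
Match found at i = 4.

k = 4


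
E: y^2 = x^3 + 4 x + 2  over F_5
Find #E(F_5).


For each x in F_5, count y with y^2 = x^3 + 4 x + 2 mod 5:
  x = 3: RHS = 1, y in [1, 4]  -> 2 point(s)
Affine points: 2. Add the point at infinity: total = 3.

#E(F_5) = 3


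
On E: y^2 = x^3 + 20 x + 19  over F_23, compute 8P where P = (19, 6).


k = 8 = 1000_2 (binary, LSB first: 0001)
Double-and-add from P = (19, 6):
  bit 0 = 0: acc unchanged = O
  bit 1 = 0: acc unchanged = O
  bit 2 = 0: acc unchanged = O
  bit 3 = 1: acc = O + (19, 17) = (19, 17)

8P = (19, 17)


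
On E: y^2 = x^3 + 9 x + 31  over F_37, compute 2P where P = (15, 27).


Doubling: s = (3 x1^2 + a) / (2 y1)
s = (3*15^2 + 9) / (2*27) mod 37 = 25
x3 = s^2 - 2 x1 mod 37 = 25^2 - 2*15 = 3
y3 = s (x1 - x3) - y1 mod 37 = 25 * (15 - 3) - 27 = 14

2P = (3, 14)


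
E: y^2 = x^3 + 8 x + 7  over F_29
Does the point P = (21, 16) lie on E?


Check whether y^2 = x^3 + 8 x + 7 (mod 29) for (x, y) = (21, 16).
LHS: y^2 = 16^2 mod 29 = 24
RHS: x^3 + 8 x + 7 = 21^3 + 8*21 + 7 mod 29 = 11
LHS != RHS

No, not on the curve


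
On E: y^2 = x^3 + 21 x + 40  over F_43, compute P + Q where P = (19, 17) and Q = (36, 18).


P != Q, so use the chord formula.
s = (y2 - y1) / (x2 - x1) = (1) / (17) mod 43 = 38
x3 = s^2 - x1 - x2 mod 43 = 38^2 - 19 - 36 = 13
y3 = s (x1 - x3) - y1 mod 43 = 38 * (19 - 13) - 17 = 39

P + Q = (13, 39)


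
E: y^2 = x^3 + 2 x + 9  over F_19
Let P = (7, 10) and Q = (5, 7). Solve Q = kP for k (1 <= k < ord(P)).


Enumerate multiples of P until we hit Q = (5, 7):
  1P = (7, 10)
  2P = (14, 11)
  3P = (5, 12)
  4P = (8, 10)
  5P = (4, 9)
  6P = (6, 3)
  7P = (17, 15)
  8P = (0, 3)
  9P = (13, 3)
  10P = (3, 17)
  11P = (18, 14)
  12P = (18, 5)
  13P = (3, 2)
  14P = (13, 16)
  15P = (0, 16)
  16P = (17, 4)
  17P = (6, 16)
  18P = (4, 10)
  19P = (8, 9)
  20P = (5, 7)
Match found at i = 20.

k = 20


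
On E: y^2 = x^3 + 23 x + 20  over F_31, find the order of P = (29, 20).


Compute successive multiples of P until we hit O:
  1P = (29, 20)
  2P = (13, 25)
  3P = (27, 22)
  4P = (7, 20)
  5P = (26, 11)
  6P = (16, 19)
  7P = (6, 8)
  8P = (6, 23)
  ... (continuing to 15P)
  15P = O

ord(P) = 15


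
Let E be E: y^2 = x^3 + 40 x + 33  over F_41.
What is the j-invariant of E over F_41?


Delta = -16(4 a^3 + 27 b^2) mod 41 = 9
-1728 * (4 a)^3 = -1728 * (4*40)^3 mod 41 = 15
j = 15 * 9^(-1) mod 41 = 29

j = 29 (mod 41)


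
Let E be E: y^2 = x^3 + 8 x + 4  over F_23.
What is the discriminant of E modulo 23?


4 a^3 + 27 b^2 = 4*8^3 + 27*4^2 = 2048 + 432 = 2480
Delta = -16 * (2480) = -39680
Delta mod 23 = 18

Delta = 18 (mod 23)


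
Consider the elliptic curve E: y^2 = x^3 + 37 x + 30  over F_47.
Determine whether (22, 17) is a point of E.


Check whether y^2 = x^3 + 37 x + 30 (mod 47) for (x, y) = (22, 17).
LHS: y^2 = 17^2 mod 47 = 7
RHS: x^3 + 37 x + 30 = 22^3 + 37*22 + 30 mod 47 = 24
LHS != RHS

No, not on the curve


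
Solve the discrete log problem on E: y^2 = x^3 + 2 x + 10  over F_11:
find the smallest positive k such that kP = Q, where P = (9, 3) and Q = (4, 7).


Enumerate multiples of P until we hit Q = (4, 7):
  1P = (9, 3)
  2P = (7, 9)
  3P = (4, 4)
  4P = (2, 0)
  5P = (4, 7)
Match found at i = 5.

k = 5


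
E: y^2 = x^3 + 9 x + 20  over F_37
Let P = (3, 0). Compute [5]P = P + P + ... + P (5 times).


k = 5 = 101_2 (binary, LSB first: 101)
Double-and-add from P = (3, 0):
  bit 0 = 1: acc = O + (3, 0) = (3, 0)
  bit 1 = 0: acc unchanged = (3, 0)
  bit 2 = 1: acc = (3, 0) + O = (3, 0)

5P = (3, 0)


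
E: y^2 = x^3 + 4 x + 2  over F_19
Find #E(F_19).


For each x in F_19, count y with y^2 = x^3 + 4 x + 2 mod 19:
  x = 1: RHS = 7, y in [8, 11]  -> 2 point(s)
  x = 4: RHS = 6, y in [5, 14]  -> 2 point(s)
  x = 9: RHS = 7, y in [8, 11]  -> 2 point(s)
  x = 10: RHS = 16, y in [4, 15]  -> 2 point(s)
  x = 11: RHS = 9, y in [3, 16]  -> 2 point(s)
  x = 12: RHS = 11, y in [7, 12]  -> 2 point(s)
  x = 13: RHS = 9, y in [3, 16]  -> 2 point(s)
  x = 14: RHS = 9, y in [3, 16]  -> 2 point(s)
  x = 15: RHS = 17, y in [6, 13]  -> 2 point(s)
  x = 16: RHS = 1, y in [1, 18]  -> 2 point(s)
  x = 17: RHS = 5, y in [9, 10]  -> 2 point(s)
  x = 18: RHS = 16, y in [4, 15]  -> 2 point(s)
Affine points: 24. Add the point at infinity: total = 25.

#E(F_19) = 25


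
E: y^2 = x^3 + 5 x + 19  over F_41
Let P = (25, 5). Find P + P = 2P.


Doubling: s = (3 x1^2 + a) / (2 y1)
s = (3*25^2 + 5) / (2*5) mod 41 = 24
x3 = s^2 - 2 x1 mod 41 = 24^2 - 2*25 = 34
y3 = s (x1 - x3) - y1 mod 41 = 24 * (25 - 34) - 5 = 25

2P = (34, 25)


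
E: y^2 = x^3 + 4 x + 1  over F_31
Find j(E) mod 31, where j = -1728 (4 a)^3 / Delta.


Delta = -16(4 a^3 + 27 b^2) mod 31 = 29
-1728 * (4 a)^3 = -1728 * (4*4)^3 mod 31 = 1
j = 1 * 29^(-1) mod 31 = 15

j = 15 (mod 31)


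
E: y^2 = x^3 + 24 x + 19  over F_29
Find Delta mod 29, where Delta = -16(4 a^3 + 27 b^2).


4 a^3 + 27 b^2 = 4*24^3 + 27*19^2 = 55296 + 9747 = 65043
Delta = -16 * (65043) = -1040688
Delta mod 29 = 6

Delta = 6 (mod 29)


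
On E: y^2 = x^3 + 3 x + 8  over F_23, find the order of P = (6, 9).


Compute successive multiples of P until we hit O:
  1P = (6, 9)
  2P = (19, 22)
  3P = (22, 21)
  4P = (20, 15)
  5P = (0, 10)
  6P = (10, 7)
  7P = (13, 6)
  8P = (7, 21)
  ... (continuing to 29P)
  29P = O

ord(P) = 29


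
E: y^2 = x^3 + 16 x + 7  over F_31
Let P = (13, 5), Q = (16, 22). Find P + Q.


P != Q, so use the chord formula.
s = (y2 - y1) / (x2 - x1) = (17) / (3) mod 31 = 16
x3 = s^2 - x1 - x2 mod 31 = 16^2 - 13 - 16 = 10
y3 = s (x1 - x3) - y1 mod 31 = 16 * (13 - 10) - 5 = 12

P + Q = (10, 12)


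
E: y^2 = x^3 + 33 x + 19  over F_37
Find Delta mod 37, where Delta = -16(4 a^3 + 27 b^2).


4 a^3 + 27 b^2 = 4*33^3 + 27*19^2 = 143748 + 9747 = 153495
Delta = -16 * (153495) = -2455920
Delta mod 37 = 29

Delta = 29 (mod 37)


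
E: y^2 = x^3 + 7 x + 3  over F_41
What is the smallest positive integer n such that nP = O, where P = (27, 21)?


Compute successive multiples of P until we hit O:
  1P = (27, 21)
  2P = (18, 4)
  3P = (35, 14)
  4P = (15, 30)
  5P = (38, 18)
  6P = (33, 3)
  7P = (31, 32)
  8P = (29, 35)
  ... (continuing to 47P)
  47P = O

ord(P) = 47


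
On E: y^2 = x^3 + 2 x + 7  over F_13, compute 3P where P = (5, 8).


k = 3 = 11_2 (binary, LSB first: 11)
Double-and-add from P = (5, 8):
  bit 0 = 1: acc = O + (5, 8) = (5, 8)
  bit 1 = 1: acc = (5, 8) + (6, 1) = (12, 2)

3P = (12, 2)


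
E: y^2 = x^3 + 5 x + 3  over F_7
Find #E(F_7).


For each x in F_7, count y with y^2 = x^3 + 5 x + 3 mod 7:
  x = 1: RHS = 2, y in [3, 4]  -> 2 point(s)
  x = 2: RHS = 0, y in [0]  -> 1 point(s)
  x = 6: RHS = 4, y in [2, 5]  -> 2 point(s)
Affine points: 5. Add the point at infinity: total = 6.

#E(F_7) = 6


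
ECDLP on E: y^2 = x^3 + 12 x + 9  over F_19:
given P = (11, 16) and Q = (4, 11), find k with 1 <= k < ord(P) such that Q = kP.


Enumerate multiples of P until we hit Q = (4, 11):
  1P = (11, 16)
  2P = (13, 14)
  3P = (15, 7)
  4P = (4, 11)
Match found at i = 4.

k = 4


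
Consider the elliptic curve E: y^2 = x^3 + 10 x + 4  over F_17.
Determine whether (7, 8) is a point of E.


Check whether y^2 = x^3 + 10 x + 4 (mod 17) for (x, y) = (7, 8).
LHS: y^2 = 8^2 mod 17 = 13
RHS: x^3 + 10 x + 4 = 7^3 + 10*7 + 4 mod 17 = 9
LHS != RHS

No, not on the curve


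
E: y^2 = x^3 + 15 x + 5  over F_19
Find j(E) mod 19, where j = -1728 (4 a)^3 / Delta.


Delta = -16(4 a^3 + 27 b^2) mod 19 = 3
-1728 * (4 a)^3 = -1728 * (4*15)^3 mod 19 = 8
j = 8 * 3^(-1) mod 19 = 9

j = 9 (mod 19)


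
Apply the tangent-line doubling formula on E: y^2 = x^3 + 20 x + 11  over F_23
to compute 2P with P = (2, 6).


Doubling: s = (3 x1^2 + a) / (2 y1)
s = (3*2^2 + 20) / (2*6) mod 23 = 18
x3 = s^2 - 2 x1 mod 23 = 18^2 - 2*2 = 21
y3 = s (x1 - x3) - y1 mod 23 = 18 * (2 - 21) - 6 = 20

2P = (21, 20)


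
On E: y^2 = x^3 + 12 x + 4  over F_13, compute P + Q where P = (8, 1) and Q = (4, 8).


P != Q, so use the chord formula.
s = (y2 - y1) / (x2 - x1) = (7) / (9) mod 13 = 8
x3 = s^2 - x1 - x2 mod 13 = 8^2 - 8 - 4 = 0
y3 = s (x1 - x3) - y1 mod 13 = 8 * (8 - 0) - 1 = 11

P + Q = (0, 11)


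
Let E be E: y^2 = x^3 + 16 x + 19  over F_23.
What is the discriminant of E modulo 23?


4 a^3 + 27 b^2 = 4*16^3 + 27*19^2 = 16384 + 9747 = 26131
Delta = -16 * (26131) = -418096
Delta mod 23 = 21

Delta = 21 (mod 23)


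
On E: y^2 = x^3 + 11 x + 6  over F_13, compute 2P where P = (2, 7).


Doubling: s = (3 x1^2 + a) / (2 y1)
s = (3*2^2 + 11) / (2*7) mod 13 = 10
x3 = s^2 - 2 x1 mod 13 = 10^2 - 2*2 = 5
y3 = s (x1 - x3) - y1 mod 13 = 10 * (2 - 5) - 7 = 2

2P = (5, 2)


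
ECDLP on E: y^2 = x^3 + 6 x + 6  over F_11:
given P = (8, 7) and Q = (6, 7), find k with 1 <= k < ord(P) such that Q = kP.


Enumerate multiples of P until we hit Q = (6, 7):
  1P = (8, 7)
  2P = (6, 4)
  3P = (2, 2)
  4P = (2, 9)
  5P = (6, 7)
Match found at i = 5.

k = 5


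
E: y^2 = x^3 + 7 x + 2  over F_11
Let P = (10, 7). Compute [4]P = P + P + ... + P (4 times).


k = 4 = 100_2 (binary, LSB first: 001)
Double-and-add from P = (10, 7):
  bit 0 = 0: acc unchanged = O
  bit 1 = 0: acc unchanged = O
  bit 2 = 1: acc = O + (8, 8) = (8, 8)

4P = (8, 8)


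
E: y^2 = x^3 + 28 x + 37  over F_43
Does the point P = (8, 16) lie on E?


Check whether y^2 = x^3 + 28 x + 37 (mod 43) for (x, y) = (8, 16).
LHS: y^2 = 16^2 mod 43 = 41
RHS: x^3 + 28 x + 37 = 8^3 + 28*8 + 37 mod 43 = 42
LHS != RHS

No, not on the curve


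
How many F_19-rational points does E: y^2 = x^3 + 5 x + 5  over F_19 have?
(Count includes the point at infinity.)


For each x in F_19, count y with y^2 = x^3 + 5 x + 5 mod 19:
  x = 0: RHS = 5, y in [9, 10]  -> 2 point(s)
  x = 1: RHS = 11, y in [7, 12]  -> 2 point(s)
  x = 2: RHS = 4, y in [2, 17]  -> 2 point(s)
  x = 3: RHS = 9, y in [3, 16]  -> 2 point(s)
  x = 6: RHS = 4, y in [2, 17]  -> 2 point(s)
  x = 8: RHS = 6, y in [5, 14]  -> 2 point(s)
  x = 9: RHS = 0, y in [0]  -> 1 point(s)
  x = 11: RHS = 4, y in [2, 17]  -> 2 point(s)
  x = 12: RHS = 7, y in [8, 11]  -> 2 point(s)
  x = 13: RHS = 6, y in [5, 14]  -> 2 point(s)
  x = 14: RHS = 7, y in [8, 11]  -> 2 point(s)
  x = 15: RHS = 16, y in [4, 15]  -> 2 point(s)
  x = 16: RHS = 1, y in [1, 18]  -> 2 point(s)
  x = 17: RHS = 6, y in [5, 14]  -> 2 point(s)
Affine points: 27. Add the point at infinity: total = 28.

#E(F_19) = 28


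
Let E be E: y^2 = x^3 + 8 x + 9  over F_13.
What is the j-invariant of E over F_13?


Delta = -16(4 a^3 + 27 b^2) mod 13 = 9
-1728 * (4 a)^3 = -1728 * (4*8)^3 mod 13 = 8
j = 8 * 9^(-1) mod 13 = 11

j = 11 (mod 13)


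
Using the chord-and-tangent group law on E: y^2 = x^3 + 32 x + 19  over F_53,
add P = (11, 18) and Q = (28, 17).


P != Q, so use the chord formula.
s = (y2 - y1) / (x2 - x1) = (52) / (17) mod 53 = 28
x3 = s^2 - x1 - x2 mod 53 = 28^2 - 11 - 28 = 3
y3 = s (x1 - x3) - y1 mod 53 = 28 * (11 - 3) - 18 = 47

P + Q = (3, 47)


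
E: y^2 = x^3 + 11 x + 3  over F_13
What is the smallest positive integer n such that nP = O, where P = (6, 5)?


Compute successive multiples of P until we hit O:
  1P = (6, 5)
  2P = (0, 4)
  3P = (11, 5)
  4P = (9, 8)
  5P = (12, 2)
  6P = (5, 1)
  7P = (5, 12)
  8P = (12, 11)
  ... (continuing to 13P)
  13P = O

ord(P) = 13


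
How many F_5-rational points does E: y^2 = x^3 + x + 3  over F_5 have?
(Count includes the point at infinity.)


For each x in F_5, count y with y^2 = x^3 + 1 x + 3 mod 5:
  x = 1: RHS = 0, y in [0]  -> 1 point(s)
  x = 4: RHS = 1, y in [1, 4]  -> 2 point(s)
Affine points: 3. Add the point at infinity: total = 4.

#E(F_5) = 4


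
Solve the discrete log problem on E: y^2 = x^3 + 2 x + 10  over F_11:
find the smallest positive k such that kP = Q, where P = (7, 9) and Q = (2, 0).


Enumerate multiples of P until we hit Q = (2, 0):
  1P = (7, 9)
  2P = (2, 0)
Match found at i = 2.

k = 2


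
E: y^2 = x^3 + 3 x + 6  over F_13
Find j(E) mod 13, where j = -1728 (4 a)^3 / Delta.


Delta = -16(4 a^3 + 27 b^2) mod 13 = 10
-1728 * (4 a)^3 = -1728 * (4*3)^3 mod 13 = 12
j = 12 * 10^(-1) mod 13 = 9

j = 9 (mod 13)


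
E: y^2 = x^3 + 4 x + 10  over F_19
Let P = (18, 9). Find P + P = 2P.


Doubling: s = (3 x1^2 + a) / (2 y1)
s = (3*18^2 + 4) / (2*9) mod 19 = 12
x3 = s^2 - 2 x1 mod 19 = 12^2 - 2*18 = 13
y3 = s (x1 - x3) - y1 mod 19 = 12 * (18 - 13) - 9 = 13

2P = (13, 13)


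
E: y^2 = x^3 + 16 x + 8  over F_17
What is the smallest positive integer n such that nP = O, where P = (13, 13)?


Compute successive multiples of P until we hit O:
  1P = (13, 13)
  2P = (4, 0)
  3P = (13, 4)
  4P = O

ord(P) = 4


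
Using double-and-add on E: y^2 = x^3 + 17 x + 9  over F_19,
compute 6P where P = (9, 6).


k = 6 = 110_2 (binary, LSB first: 011)
Double-and-add from P = (9, 6):
  bit 0 = 0: acc unchanged = O
  bit 1 = 1: acc = O + (6, 2) = (6, 2)
  bit 2 = 1: acc = (6, 2) + (11, 8) = (8, 7)

6P = (8, 7)


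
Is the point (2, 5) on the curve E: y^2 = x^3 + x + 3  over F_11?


Check whether y^2 = x^3 + 1 x + 3 (mod 11) for (x, y) = (2, 5).
LHS: y^2 = 5^2 mod 11 = 3
RHS: x^3 + 1 x + 3 = 2^3 + 1*2 + 3 mod 11 = 2
LHS != RHS

No, not on the curve


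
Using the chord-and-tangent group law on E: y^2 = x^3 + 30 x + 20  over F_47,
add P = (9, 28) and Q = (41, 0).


P != Q, so use the chord formula.
s = (y2 - y1) / (x2 - x1) = (19) / (32) mod 47 = 5
x3 = s^2 - x1 - x2 mod 47 = 5^2 - 9 - 41 = 22
y3 = s (x1 - x3) - y1 mod 47 = 5 * (9 - 22) - 28 = 1

P + Q = (22, 1)


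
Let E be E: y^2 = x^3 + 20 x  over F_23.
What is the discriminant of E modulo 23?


4 a^3 + 27 b^2 = 4*20^3 + 27*0^2 = 32000 + 0 = 32000
Delta = -16 * (32000) = -512000
Delta mod 23 = 3

Delta = 3 (mod 23)


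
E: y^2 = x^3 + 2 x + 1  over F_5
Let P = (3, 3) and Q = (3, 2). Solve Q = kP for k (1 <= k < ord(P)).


Enumerate multiples of P until we hit Q = (3, 2):
  1P = (3, 3)
  2P = (0, 4)
  3P = (1, 3)
  4P = (1, 2)
  5P = (0, 1)
  6P = (3, 2)
Match found at i = 6.

k = 6


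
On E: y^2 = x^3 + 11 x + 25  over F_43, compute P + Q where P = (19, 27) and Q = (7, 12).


P != Q, so use the chord formula.
s = (y2 - y1) / (x2 - x1) = (28) / (31) mod 43 = 12
x3 = s^2 - x1 - x2 mod 43 = 12^2 - 19 - 7 = 32
y3 = s (x1 - x3) - y1 mod 43 = 12 * (19 - 32) - 27 = 32

P + Q = (32, 32)


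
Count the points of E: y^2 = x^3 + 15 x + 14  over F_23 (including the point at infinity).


For each x in F_23, count y with y^2 = x^3 + 15 x + 14 mod 23:
  x = 2: RHS = 6, y in [11, 12]  -> 2 point(s)
  x = 4: RHS = 0, y in [0]  -> 1 point(s)
  x = 7: RHS = 2, y in [5, 18]  -> 2 point(s)
  x = 8: RHS = 2, y in [5, 18]  -> 2 point(s)
  x = 9: RHS = 4, y in [2, 21]  -> 2 point(s)
  x = 12: RHS = 13, y in [6, 17]  -> 2 point(s)
  x = 14: RHS = 1, y in [1, 22]  -> 2 point(s)
  x = 15: RHS = 3, y in [7, 16]  -> 2 point(s)
  x = 16: RHS = 3, y in [7, 16]  -> 2 point(s)
Affine points: 17. Add the point at infinity: total = 18.

#E(F_23) = 18


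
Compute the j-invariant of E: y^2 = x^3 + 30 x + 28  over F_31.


Delta = -16(4 a^3 + 27 b^2) mod 31 = 20
-1728 * (4 a)^3 = -1728 * (4*30)^3 mod 31 = 15
j = 15 * 20^(-1) mod 31 = 24

j = 24 (mod 31)


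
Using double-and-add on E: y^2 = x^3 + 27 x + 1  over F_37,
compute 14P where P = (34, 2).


k = 14 = 1110_2 (binary, LSB first: 0111)
Double-and-add from P = (34, 2):
  bit 0 = 0: acc unchanged = O
  bit 1 = 1: acc = O + (31, 20) = (31, 20)
  bit 2 = 1: acc = (31, 20) + (2, 27) = (25, 13)
  bit 3 = 1: acc = (25, 13) + (6, 3) = (36, 26)

14P = (36, 26)


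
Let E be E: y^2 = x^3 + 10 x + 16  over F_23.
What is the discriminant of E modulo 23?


4 a^3 + 27 b^2 = 4*10^3 + 27*16^2 = 4000 + 6912 = 10912
Delta = -16 * (10912) = -174592
Delta mod 23 = 1

Delta = 1 (mod 23)


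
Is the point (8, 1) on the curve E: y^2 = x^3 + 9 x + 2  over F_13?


Check whether y^2 = x^3 + 9 x + 2 (mod 13) for (x, y) = (8, 1).
LHS: y^2 = 1^2 mod 13 = 1
RHS: x^3 + 9 x + 2 = 8^3 + 9*8 + 2 mod 13 = 1
LHS = RHS

Yes, on the curve


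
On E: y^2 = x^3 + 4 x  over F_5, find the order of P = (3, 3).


Compute successive multiples of P until we hit O:
  1P = (3, 3)
  2P = (0, 0)
  3P = (3, 2)
  4P = O

ord(P) = 4


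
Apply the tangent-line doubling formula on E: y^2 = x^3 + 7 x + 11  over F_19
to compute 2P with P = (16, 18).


Doubling: s = (3 x1^2 + a) / (2 y1)
s = (3*16^2 + 7) / (2*18) mod 19 = 2
x3 = s^2 - 2 x1 mod 19 = 2^2 - 2*16 = 10
y3 = s (x1 - x3) - y1 mod 19 = 2 * (16 - 10) - 18 = 13

2P = (10, 13)


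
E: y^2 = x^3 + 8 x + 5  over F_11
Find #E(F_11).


For each x in F_11, count y with y^2 = x^3 + 8 x + 5 mod 11:
  x = 0: RHS = 5, y in [4, 7]  -> 2 point(s)
  x = 1: RHS = 3, y in [5, 6]  -> 2 point(s)
  x = 3: RHS = 1, y in [1, 10]  -> 2 point(s)
  x = 5: RHS = 5, y in [4, 7]  -> 2 point(s)
  x = 6: RHS = 5, y in [4, 7]  -> 2 point(s)
  x = 8: RHS = 9, y in [3, 8]  -> 2 point(s)
  x = 9: RHS = 3, y in [5, 6]  -> 2 point(s)
Affine points: 14. Add the point at infinity: total = 15.

#E(F_11) = 15


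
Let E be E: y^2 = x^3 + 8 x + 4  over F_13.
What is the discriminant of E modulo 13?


4 a^3 + 27 b^2 = 4*8^3 + 27*4^2 = 2048 + 432 = 2480
Delta = -16 * (2480) = -39680
Delta mod 13 = 9

Delta = 9 (mod 13)


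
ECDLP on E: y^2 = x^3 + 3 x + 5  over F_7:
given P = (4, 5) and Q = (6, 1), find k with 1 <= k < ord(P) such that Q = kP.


Enumerate multiples of P until we hit Q = (6, 1):
  1P = (4, 5)
  2P = (1, 4)
  3P = (6, 6)
  4P = (6, 1)
Match found at i = 4.

k = 4


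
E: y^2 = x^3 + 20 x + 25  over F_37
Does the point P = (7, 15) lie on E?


Check whether y^2 = x^3 + 20 x + 25 (mod 37) for (x, y) = (7, 15).
LHS: y^2 = 15^2 mod 37 = 3
RHS: x^3 + 20 x + 25 = 7^3 + 20*7 + 25 mod 37 = 27
LHS != RHS

No, not on the curve


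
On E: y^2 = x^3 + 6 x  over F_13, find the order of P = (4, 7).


Compute successive multiples of P until we hit O:
  1P = (4, 7)
  2P = (9, 9)
  3P = (9, 4)
  4P = (4, 6)
  5P = O

ord(P) = 5


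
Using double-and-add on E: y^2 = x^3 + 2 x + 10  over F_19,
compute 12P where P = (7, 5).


k = 12 = 1100_2 (binary, LSB first: 0011)
Double-and-add from P = (7, 5):
  bit 0 = 0: acc unchanged = O
  bit 1 = 0: acc unchanged = O
  bit 2 = 1: acc = O + (18, 8) = (18, 8)
  bit 3 = 1: acc = (18, 8) + (9, 15) = (17, 6)

12P = (17, 6)


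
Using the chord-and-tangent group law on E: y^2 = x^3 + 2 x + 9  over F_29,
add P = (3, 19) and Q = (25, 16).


P != Q, so use the chord formula.
s = (y2 - y1) / (x2 - x1) = (26) / (22) mod 29 = 17
x3 = s^2 - x1 - x2 mod 29 = 17^2 - 3 - 25 = 0
y3 = s (x1 - x3) - y1 mod 29 = 17 * (3 - 0) - 19 = 3

P + Q = (0, 3)


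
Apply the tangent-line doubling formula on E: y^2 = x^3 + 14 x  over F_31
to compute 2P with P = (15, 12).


Doubling: s = (3 x1^2 + a) / (2 y1)
s = (3*15^2 + 14) / (2*12) mod 31 = 30
x3 = s^2 - 2 x1 mod 31 = 30^2 - 2*15 = 2
y3 = s (x1 - x3) - y1 mod 31 = 30 * (15 - 2) - 12 = 6

2P = (2, 6)


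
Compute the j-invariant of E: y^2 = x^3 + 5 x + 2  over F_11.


Delta = -16(4 a^3 + 27 b^2) mod 11 = 7
-1728 * (4 a)^3 = -1728 * (4*5)^3 mod 11 = 8
j = 8 * 7^(-1) mod 11 = 9

j = 9 (mod 11)


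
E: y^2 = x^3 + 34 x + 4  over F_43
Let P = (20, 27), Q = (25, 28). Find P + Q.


P != Q, so use the chord formula.
s = (y2 - y1) / (x2 - x1) = (1) / (5) mod 43 = 26
x3 = s^2 - x1 - x2 mod 43 = 26^2 - 20 - 25 = 29
y3 = s (x1 - x3) - y1 mod 43 = 26 * (20 - 29) - 27 = 40

P + Q = (29, 40)


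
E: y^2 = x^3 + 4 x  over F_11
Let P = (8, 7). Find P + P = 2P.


Doubling: s = (3 x1^2 + a) / (2 y1)
s = (3*8^2 + 4) / (2*7) mod 11 = 3
x3 = s^2 - 2 x1 mod 11 = 3^2 - 2*8 = 4
y3 = s (x1 - x3) - y1 mod 11 = 3 * (8 - 4) - 7 = 5

2P = (4, 5)


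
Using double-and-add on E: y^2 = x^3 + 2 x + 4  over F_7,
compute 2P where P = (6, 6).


k = 2 = 10_2 (binary, LSB first: 01)
Double-and-add from P = (6, 6):
  bit 0 = 0: acc unchanged = O
  bit 1 = 1: acc = O + (3, 4) = (3, 4)

2P = (3, 4)


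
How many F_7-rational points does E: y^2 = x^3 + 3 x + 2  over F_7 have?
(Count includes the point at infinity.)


For each x in F_7, count y with y^2 = x^3 + 3 x + 2 mod 7:
  x = 0: RHS = 2, y in [3, 4]  -> 2 point(s)
  x = 2: RHS = 2, y in [3, 4]  -> 2 point(s)
  x = 4: RHS = 1, y in [1, 6]  -> 2 point(s)
  x = 5: RHS = 2, y in [3, 4]  -> 2 point(s)
Affine points: 8. Add the point at infinity: total = 9.

#E(F_7) = 9


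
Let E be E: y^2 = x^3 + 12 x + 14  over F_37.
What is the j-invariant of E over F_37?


Delta = -16(4 a^3 + 27 b^2) mod 37 = 22
-1728 * (4 a)^3 = -1728 * (4*12)^3 mod 37 = 26
j = 26 * 22^(-1) mod 37 = 18

j = 18 (mod 37)


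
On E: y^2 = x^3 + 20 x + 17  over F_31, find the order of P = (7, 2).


Compute successive multiples of P until we hit O:
  1P = (7, 2)
  2P = (26, 3)
  3P = (12, 1)
  4P = (17, 0)
  5P = (12, 30)
  6P = (26, 28)
  7P = (7, 29)
  8P = O

ord(P) = 8


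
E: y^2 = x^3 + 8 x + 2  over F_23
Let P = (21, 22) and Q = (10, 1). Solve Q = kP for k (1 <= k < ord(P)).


Enumerate multiples of P until we hit Q = (10, 1):
  1P = (21, 22)
  2P = (12, 3)
  3P = (22, 4)
  4P = (5, 12)
  5P = (15, 22)
  6P = (10, 1)
Match found at i = 6.

k = 6


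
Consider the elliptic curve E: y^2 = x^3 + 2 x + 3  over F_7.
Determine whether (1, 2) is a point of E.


Check whether y^2 = x^3 + 2 x + 3 (mod 7) for (x, y) = (1, 2).
LHS: y^2 = 2^2 mod 7 = 4
RHS: x^3 + 2 x + 3 = 1^3 + 2*1 + 3 mod 7 = 6
LHS != RHS

No, not on the curve


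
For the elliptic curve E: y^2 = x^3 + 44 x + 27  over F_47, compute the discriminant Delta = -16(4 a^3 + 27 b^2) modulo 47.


4 a^3 + 27 b^2 = 4*44^3 + 27*27^2 = 340736 + 19683 = 360419
Delta = -16 * (360419) = -5766704
Delta mod 47 = 8

Delta = 8 (mod 47)


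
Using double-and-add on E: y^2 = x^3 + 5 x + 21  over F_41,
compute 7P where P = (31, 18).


k = 7 = 111_2 (binary, LSB first: 111)
Double-and-add from P = (31, 18):
  bit 0 = 1: acc = O + (31, 18) = (31, 18)
  bit 1 = 1: acc = (31, 18) + (10, 13) = (18, 30)
  bit 2 = 1: acc = (18, 30) + (29, 18) = (4, 33)

7P = (4, 33)


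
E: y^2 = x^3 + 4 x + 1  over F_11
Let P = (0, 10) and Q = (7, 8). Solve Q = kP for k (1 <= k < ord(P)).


Enumerate multiples of P until we hit Q = (7, 8):
  1P = (0, 10)
  2P = (4, 9)
  3P = (5, 5)
  4P = (7, 8)
Match found at i = 4.

k = 4


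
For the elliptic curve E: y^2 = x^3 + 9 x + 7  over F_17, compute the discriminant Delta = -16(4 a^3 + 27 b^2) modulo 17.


4 a^3 + 27 b^2 = 4*9^3 + 27*7^2 = 2916 + 1323 = 4239
Delta = -16 * (4239) = -67824
Delta mod 17 = 6

Delta = 6 (mod 17)


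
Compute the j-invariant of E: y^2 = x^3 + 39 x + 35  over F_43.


Delta = -16(4 a^3 + 27 b^2) mod 43 = 12
-1728 * (4 a)^3 = -1728 * (4*39)^3 mod 43 = 2
j = 2 * 12^(-1) mod 43 = 36

j = 36 (mod 43)


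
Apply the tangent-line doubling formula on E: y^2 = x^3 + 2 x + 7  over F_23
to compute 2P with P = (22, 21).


Doubling: s = (3 x1^2 + a) / (2 y1)
s = (3*22^2 + 2) / (2*21) mod 23 = 16
x3 = s^2 - 2 x1 mod 23 = 16^2 - 2*22 = 5
y3 = s (x1 - x3) - y1 mod 23 = 16 * (22 - 5) - 21 = 21

2P = (5, 21)


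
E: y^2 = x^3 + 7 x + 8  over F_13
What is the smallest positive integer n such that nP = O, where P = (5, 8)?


Compute successive multiples of P until we hit O:
  1P = (5, 8)
  2P = (12, 0)
  3P = (5, 5)
  4P = O

ord(P) = 4


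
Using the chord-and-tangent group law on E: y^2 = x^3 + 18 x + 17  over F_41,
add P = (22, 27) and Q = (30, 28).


P != Q, so use the chord formula.
s = (y2 - y1) / (x2 - x1) = (1) / (8) mod 41 = 36
x3 = s^2 - x1 - x2 mod 41 = 36^2 - 22 - 30 = 14
y3 = s (x1 - x3) - y1 mod 41 = 36 * (22 - 14) - 27 = 15

P + Q = (14, 15)


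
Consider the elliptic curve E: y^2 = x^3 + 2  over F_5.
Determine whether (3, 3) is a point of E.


Check whether y^2 = x^3 + 0 x + 2 (mod 5) for (x, y) = (3, 3).
LHS: y^2 = 3^2 mod 5 = 4
RHS: x^3 + 0 x + 2 = 3^3 + 0*3 + 2 mod 5 = 4
LHS = RHS

Yes, on the curve


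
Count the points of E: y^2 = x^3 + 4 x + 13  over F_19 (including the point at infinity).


For each x in F_19, count y with y^2 = x^3 + 4 x + 13 mod 19:
  x = 4: RHS = 17, y in [6, 13]  -> 2 point(s)
  x = 5: RHS = 6, y in [5, 14]  -> 2 point(s)
  x = 6: RHS = 6, y in [5, 14]  -> 2 point(s)
  x = 7: RHS = 4, y in [2, 17]  -> 2 point(s)
  x = 8: RHS = 6, y in [5, 14]  -> 2 point(s)
  x = 11: RHS = 1, y in [1, 18]  -> 2 point(s)
  x = 13: RHS = 1, y in [1, 18]  -> 2 point(s)
  x = 14: RHS = 1, y in [1, 18]  -> 2 point(s)
  x = 15: RHS = 9, y in [3, 16]  -> 2 point(s)
  x = 17: RHS = 16, y in [4, 15]  -> 2 point(s)
Affine points: 20. Add the point at infinity: total = 21.

#E(F_19) = 21


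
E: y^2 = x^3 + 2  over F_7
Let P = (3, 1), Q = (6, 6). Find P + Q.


P != Q, so use the chord formula.
s = (y2 - y1) / (x2 - x1) = (5) / (3) mod 7 = 4
x3 = s^2 - x1 - x2 mod 7 = 4^2 - 3 - 6 = 0
y3 = s (x1 - x3) - y1 mod 7 = 4 * (3 - 0) - 1 = 4

P + Q = (0, 4)


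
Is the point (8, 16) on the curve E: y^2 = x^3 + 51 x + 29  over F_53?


Check whether y^2 = x^3 + 51 x + 29 (mod 53) for (x, y) = (8, 16).
LHS: y^2 = 16^2 mod 53 = 44
RHS: x^3 + 51 x + 29 = 8^3 + 51*8 + 29 mod 53 = 48
LHS != RHS

No, not on the curve


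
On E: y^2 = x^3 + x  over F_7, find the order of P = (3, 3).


Compute successive multiples of P until we hit O:
  1P = (3, 3)
  2P = (1, 4)
  3P = (5, 5)
  4P = (0, 0)
  5P = (5, 2)
  6P = (1, 3)
  7P = (3, 4)
  8P = O

ord(P) = 8


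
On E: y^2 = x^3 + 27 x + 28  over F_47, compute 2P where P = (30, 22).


Doubling: s = (3 x1^2 + a) / (2 y1)
s = (3*30^2 + 27) / (2*22) mod 47 = 31
x3 = s^2 - 2 x1 mod 47 = 31^2 - 2*30 = 8
y3 = s (x1 - x3) - y1 mod 47 = 31 * (30 - 8) - 22 = 2

2P = (8, 2)


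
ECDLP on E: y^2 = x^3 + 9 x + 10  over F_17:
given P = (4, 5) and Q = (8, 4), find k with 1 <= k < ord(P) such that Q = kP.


Enumerate multiples of P until we hit Q = (8, 4):
  1P = (4, 5)
  2P = (8, 13)
  3P = (9, 2)
  4P = (3, 8)
  5P = (2, 6)
  6P = (7, 5)
  7P = (6, 12)
  8P = (15, 16)
  9P = (16, 0)
  10P = (15, 1)
  11P = (6, 5)
  12P = (7, 12)
  13P = (2, 11)
  14P = (3, 9)
  15P = (9, 15)
  16P = (8, 4)
Match found at i = 16.

k = 16


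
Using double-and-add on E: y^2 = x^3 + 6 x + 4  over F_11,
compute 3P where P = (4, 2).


k = 3 = 11_2 (binary, LSB first: 11)
Double-and-add from P = (4, 2):
  bit 0 = 1: acc = O + (4, 2) = (4, 2)
  bit 1 = 1: acc = (4, 2) + (1, 0) = (4, 9)

3P = (4, 9)


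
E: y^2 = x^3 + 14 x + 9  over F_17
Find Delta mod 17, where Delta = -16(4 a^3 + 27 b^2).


4 a^3 + 27 b^2 = 4*14^3 + 27*9^2 = 10976 + 2187 = 13163
Delta = -16 * (13163) = -210608
Delta mod 17 = 5

Delta = 5 (mod 17)


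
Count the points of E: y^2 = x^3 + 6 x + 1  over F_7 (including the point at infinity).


For each x in F_7, count y with y^2 = x^3 + 6 x + 1 mod 7:
  x = 0: RHS = 1, y in [1, 6]  -> 2 point(s)
  x = 1: RHS = 1, y in [1, 6]  -> 2 point(s)
  x = 2: RHS = 0, y in [0]  -> 1 point(s)
  x = 3: RHS = 4, y in [2, 5]  -> 2 point(s)
  x = 5: RHS = 2, y in [3, 4]  -> 2 point(s)
  x = 6: RHS = 1, y in [1, 6]  -> 2 point(s)
Affine points: 11. Add the point at infinity: total = 12.

#E(F_7) = 12


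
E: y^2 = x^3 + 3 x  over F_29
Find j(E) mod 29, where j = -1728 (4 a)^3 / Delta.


Delta = -16(4 a^3 + 27 b^2) mod 29 = 12
-1728 * (4 a)^3 = -1728 * (4*3)^3 mod 29 = 1
j = 1 * 12^(-1) mod 29 = 17

j = 17 (mod 29)


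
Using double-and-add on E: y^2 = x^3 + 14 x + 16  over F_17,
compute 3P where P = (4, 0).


k = 3 = 11_2 (binary, LSB first: 11)
Double-and-add from P = (4, 0):
  bit 0 = 1: acc = O + (4, 0) = (4, 0)
  bit 1 = 1: acc = (4, 0) + O = (4, 0)

3P = (4, 0)


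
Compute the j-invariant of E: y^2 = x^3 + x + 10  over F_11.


Delta = -16(4 a^3 + 27 b^2) mod 11 = 10
-1728 * (4 a)^3 = -1728 * (4*1)^3 mod 11 = 2
j = 2 * 10^(-1) mod 11 = 9

j = 9 (mod 11)


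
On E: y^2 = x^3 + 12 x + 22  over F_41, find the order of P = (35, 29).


Compute successive multiples of P until we hit O:
  1P = (35, 29)
  2P = (37, 22)
  3P = (12, 34)
  4P = (39, 20)
  5P = (31, 3)
  6P = (7, 30)
  7P = (32, 28)
  8P = (6, 8)
  ... (continuing to 52P)
  52P = O

ord(P) = 52


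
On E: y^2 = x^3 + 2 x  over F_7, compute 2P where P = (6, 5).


Doubling: s = (3 x1^2 + a) / (2 y1)
s = (3*6^2 + 2) / (2*5) mod 7 = 4
x3 = s^2 - 2 x1 mod 7 = 4^2 - 2*6 = 4
y3 = s (x1 - x3) - y1 mod 7 = 4 * (6 - 4) - 5 = 3

2P = (4, 3)


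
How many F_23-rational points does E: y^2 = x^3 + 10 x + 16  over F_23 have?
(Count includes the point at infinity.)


For each x in F_23, count y with y^2 = x^3 + 10 x + 16 mod 23:
  x = 0: RHS = 16, y in [4, 19]  -> 2 point(s)
  x = 1: RHS = 4, y in [2, 21]  -> 2 point(s)
  x = 3: RHS = 4, y in [2, 21]  -> 2 point(s)
  x = 6: RHS = 16, y in [4, 19]  -> 2 point(s)
  x = 10: RHS = 12, y in [9, 14]  -> 2 point(s)
  x = 11: RHS = 8, y in [10, 13]  -> 2 point(s)
  x = 12: RHS = 1, y in [1, 22]  -> 2 point(s)
  x = 14: RHS = 2, y in [5, 18]  -> 2 point(s)
  x = 17: RHS = 16, y in [4, 19]  -> 2 point(s)
  x = 18: RHS = 2, y in [5, 18]  -> 2 point(s)
  x = 19: RHS = 4, y in [2, 21]  -> 2 point(s)
Affine points: 22. Add the point at infinity: total = 23.

#E(F_23) = 23


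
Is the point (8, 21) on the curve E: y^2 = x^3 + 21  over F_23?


Check whether y^2 = x^3 + 0 x + 21 (mod 23) for (x, y) = (8, 21).
LHS: y^2 = 21^2 mod 23 = 4
RHS: x^3 + 0 x + 21 = 8^3 + 0*8 + 21 mod 23 = 4
LHS = RHS

Yes, on the curve


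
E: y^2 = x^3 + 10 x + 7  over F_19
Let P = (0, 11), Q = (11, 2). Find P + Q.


P != Q, so use the chord formula.
s = (y2 - y1) / (x2 - x1) = (10) / (11) mod 19 = 13
x3 = s^2 - x1 - x2 mod 19 = 13^2 - 0 - 11 = 6
y3 = s (x1 - x3) - y1 mod 19 = 13 * (0 - 6) - 11 = 6

P + Q = (6, 6)


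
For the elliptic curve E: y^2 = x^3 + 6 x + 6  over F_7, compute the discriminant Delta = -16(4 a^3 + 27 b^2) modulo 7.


4 a^3 + 27 b^2 = 4*6^3 + 27*6^2 = 864 + 972 = 1836
Delta = -16 * (1836) = -29376
Delta mod 7 = 3

Delta = 3 (mod 7)


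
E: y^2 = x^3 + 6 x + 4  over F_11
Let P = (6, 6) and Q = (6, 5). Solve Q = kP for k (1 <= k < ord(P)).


Enumerate multiples of P until we hit Q = (6, 5):
  1P = (6, 6)
  2P = (4, 2)
  3P = (5, 7)
  4P = (1, 0)
  5P = (5, 4)
  6P = (4, 9)
  7P = (6, 5)
Match found at i = 7.

k = 7


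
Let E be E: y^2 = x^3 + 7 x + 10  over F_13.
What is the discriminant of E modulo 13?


4 a^3 + 27 b^2 = 4*7^3 + 27*10^2 = 1372 + 2700 = 4072
Delta = -16 * (4072) = -65152
Delta mod 13 = 4

Delta = 4 (mod 13)


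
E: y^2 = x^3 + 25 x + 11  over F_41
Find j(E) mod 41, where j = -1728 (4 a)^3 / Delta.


Delta = -16(4 a^3 + 27 b^2) mod 41 = 34
-1728 * (4 a)^3 = -1728 * (4*25)^3 mod 41 = 22
j = 22 * 34^(-1) mod 41 = 32

j = 32 (mod 41)


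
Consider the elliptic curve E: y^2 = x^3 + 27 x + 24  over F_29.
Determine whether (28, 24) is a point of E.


Check whether y^2 = x^3 + 27 x + 24 (mod 29) for (x, y) = (28, 24).
LHS: y^2 = 24^2 mod 29 = 25
RHS: x^3 + 27 x + 24 = 28^3 + 27*28 + 24 mod 29 = 25
LHS = RHS

Yes, on the curve


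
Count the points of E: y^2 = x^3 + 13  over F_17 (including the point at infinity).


For each x in F_17, count y with y^2 = x^3 + 0 x + 13 mod 17:
  x = 0: RHS = 13, y in [8, 9]  -> 2 point(s)
  x = 2: RHS = 4, y in [2, 15]  -> 2 point(s)
  x = 4: RHS = 9, y in [3, 14]  -> 2 point(s)
  x = 5: RHS = 2, y in [6, 11]  -> 2 point(s)
  x = 6: RHS = 8, y in [5, 12]  -> 2 point(s)
  x = 7: RHS = 16, y in [4, 13]  -> 2 point(s)
  x = 8: RHS = 15, y in [7, 10]  -> 2 point(s)
  x = 11: RHS = 1, y in [1, 16]  -> 2 point(s)
  x = 13: RHS = 0, y in [0]  -> 1 point(s)
Affine points: 17. Add the point at infinity: total = 18.

#E(F_17) = 18


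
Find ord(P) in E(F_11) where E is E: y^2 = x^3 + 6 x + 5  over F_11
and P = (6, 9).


Compute successive multiples of P until we hit O:
  1P = (6, 9)
  2P = (0, 7)
  3P = (10, 8)
  4P = (4, 7)
  5P = (2, 6)
  6P = (7, 4)
  7P = (1, 10)
  8P = (8, 9)
  ... (continuing to 17P)
  17P = O

ord(P) = 17


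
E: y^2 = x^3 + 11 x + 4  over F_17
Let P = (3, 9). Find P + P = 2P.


Doubling: s = (3 x1^2 + a) / (2 y1)
s = (3*3^2 + 11) / (2*9) mod 17 = 4
x3 = s^2 - 2 x1 mod 17 = 4^2 - 2*3 = 10
y3 = s (x1 - x3) - y1 mod 17 = 4 * (3 - 10) - 9 = 14

2P = (10, 14)


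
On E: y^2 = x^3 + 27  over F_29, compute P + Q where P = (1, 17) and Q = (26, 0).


P != Q, so use the chord formula.
s = (y2 - y1) / (x2 - x1) = (12) / (25) mod 29 = 26
x3 = s^2 - x1 - x2 mod 29 = 26^2 - 1 - 26 = 11
y3 = s (x1 - x3) - y1 mod 29 = 26 * (1 - 11) - 17 = 13

P + Q = (11, 13)


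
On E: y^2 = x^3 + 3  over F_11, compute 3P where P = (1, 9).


k = 3 = 11_2 (binary, LSB first: 11)
Double-and-add from P = (1, 9):
  bit 0 = 1: acc = O + (1, 9) = (1, 9)
  bit 1 = 1: acc = (1, 9) + (2, 0) = (1, 2)

3P = (1, 2)


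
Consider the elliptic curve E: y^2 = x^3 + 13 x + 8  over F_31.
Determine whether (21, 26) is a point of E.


Check whether y^2 = x^3 + 13 x + 8 (mod 31) for (x, y) = (21, 26).
LHS: y^2 = 26^2 mod 31 = 25
RHS: x^3 + 13 x + 8 = 21^3 + 13*21 + 8 mod 31 = 25
LHS = RHS

Yes, on the curve


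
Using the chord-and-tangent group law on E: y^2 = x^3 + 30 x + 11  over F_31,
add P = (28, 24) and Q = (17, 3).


P != Q, so use the chord formula.
s = (y2 - y1) / (x2 - x1) = (10) / (20) mod 31 = 16
x3 = s^2 - x1 - x2 mod 31 = 16^2 - 28 - 17 = 25
y3 = s (x1 - x3) - y1 mod 31 = 16 * (28 - 25) - 24 = 24

P + Q = (25, 24)


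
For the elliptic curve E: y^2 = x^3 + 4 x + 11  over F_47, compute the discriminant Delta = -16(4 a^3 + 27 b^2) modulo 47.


4 a^3 + 27 b^2 = 4*4^3 + 27*11^2 = 256 + 3267 = 3523
Delta = -16 * (3523) = -56368
Delta mod 47 = 32

Delta = 32 (mod 47)


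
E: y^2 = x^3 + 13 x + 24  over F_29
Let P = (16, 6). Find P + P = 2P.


Doubling: s = (3 x1^2 + a) / (2 y1)
s = (3*16^2 + 13) / (2*6) mod 29 = 24
x3 = s^2 - 2 x1 mod 29 = 24^2 - 2*16 = 22
y3 = s (x1 - x3) - y1 mod 29 = 24 * (16 - 22) - 6 = 24

2P = (22, 24)


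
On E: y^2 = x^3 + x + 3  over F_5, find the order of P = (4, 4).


Compute successive multiples of P until we hit O:
  1P = (4, 4)
  2P = (1, 0)
  3P = (4, 1)
  4P = O

ord(P) = 4


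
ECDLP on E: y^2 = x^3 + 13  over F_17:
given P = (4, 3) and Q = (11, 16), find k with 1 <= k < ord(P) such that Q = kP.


Enumerate multiples of P until we hit Q = (11, 16):
  1P = (4, 3)
  2P = (5, 6)
  3P = (0, 9)
  4P = (11, 16)
Match found at i = 4.

k = 4


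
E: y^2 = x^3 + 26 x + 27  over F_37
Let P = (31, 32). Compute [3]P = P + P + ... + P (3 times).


k = 3 = 11_2 (binary, LSB first: 11)
Double-and-add from P = (31, 32):
  bit 0 = 1: acc = O + (31, 32) = (31, 32)
  bit 1 = 1: acc = (31, 32) + (11, 33) = (16, 32)

3P = (16, 32)


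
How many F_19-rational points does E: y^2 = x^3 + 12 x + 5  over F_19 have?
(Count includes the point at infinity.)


For each x in F_19, count y with y^2 = x^3 + 12 x + 5 mod 19:
  x = 0: RHS = 5, y in [9, 10]  -> 2 point(s)
  x = 3: RHS = 11, y in [7, 12]  -> 2 point(s)
  x = 5: RHS = 0, y in [0]  -> 1 point(s)
  x = 8: RHS = 5, y in [9, 10]  -> 2 point(s)
  x = 9: RHS = 6, y in [5, 14]  -> 2 point(s)
  x = 10: RHS = 4, y in [2, 17]  -> 2 point(s)
  x = 11: RHS = 5, y in [9, 10]  -> 2 point(s)
  x = 15: RHS = 7, y in [8, 11]  -> 2 point(s)
  x = 17: RHS = 11, y in [7, 12]  -> 2 point(s)
  x = 18: RHS = 11, y in [7, 12]  -> 2 point(s)
Affine points: 19. Add the point at infinity: total = 20.

#E(F_19) = 20


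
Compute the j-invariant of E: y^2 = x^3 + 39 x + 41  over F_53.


Delta = -16(4 a^3 + 27 b^2) mod 53 = 41
-1728 * (4 a)^3 = -1728 * (4*39)^3 mod 53 = 16
j = 16 * 41^(-1) mod 53 = 34

j = 34 (mod 53)


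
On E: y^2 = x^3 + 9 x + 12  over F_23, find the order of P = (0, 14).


Compute successive multiples of P until we hit O:
  1P = (0, 14)
  2P = (6, 12)
  3P = (12, 13)
  4P = (15, 16)
  5P = (21, 20)
  6P = (11, 19)
  7P = (20, 2)
  8P = (19, 2)
  ... (continuing to 27P)
  27P = O

ord(P) = 27


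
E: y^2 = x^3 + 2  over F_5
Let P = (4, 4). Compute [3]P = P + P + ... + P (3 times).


k = 3 = 11_2 (binary, LSB first: 11)
Double-and-add from P = (4, 4):
  bit 0 = 1: acc = O + (4, 4) = (4, 4)
  bit 1 = 1: acc = (4, 4) + (3, 2) = (2, 0)

3P = (2, 0)


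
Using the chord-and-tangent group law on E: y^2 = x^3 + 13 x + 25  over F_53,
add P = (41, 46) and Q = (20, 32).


P != Q, so use the chord formula.
s = (y2 - y1) / (x2 - x1) = (39) / (32) mod 53 = 36
x3 = s^2 - x1 - x2 mod 53 = 36^2 - 41 - 20 = 16
y3 = s (x1 - x3) - y1 mod 53 = 36 * (41 - 16) - 46 = 6

P + Q = (16, 6)


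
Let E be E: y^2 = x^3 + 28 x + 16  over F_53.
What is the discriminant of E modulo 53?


4 a^3 + 27 b^2 = 4*28^3 + 27*16^2 = 87808 + 6912 = 94720
Delta = -16 * (94720) = -1515520
Delta mod 53 = 15

Delta = 15 (mod 53)


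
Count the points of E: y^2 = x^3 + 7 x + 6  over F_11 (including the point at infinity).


For each x in F_11, count y with y^2 = x^3 + 7 x + 6 mod 11:
  x = 1: RHS = 3, y in [5, 6]  -> 2 point(s)
  x = 5: RHS = 1, y in [1, 10]  -> 2 point(s)
  x = 6: RHS = 0, y in [0]  -> 1 point(s)
  x = 10: RHS = 9, y in [3, 8]  -> 2 point(s)
Affine points: 7. Add the point at infinity: total = 8.

#E(F_11) = 8


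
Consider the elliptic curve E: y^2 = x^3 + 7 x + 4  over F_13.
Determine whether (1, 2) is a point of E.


Check whether y^2 = x^3 + 7 x + 4 (mod 13) for (x, y) = (1, 2).
LHS: y^2 = 2^2 mod 13 = 4
RHS: x^3 + 7 x + 4 = 1^3 + 7*1 + 4 mod 13 = 12
LHS != RHS

No, not on the curve


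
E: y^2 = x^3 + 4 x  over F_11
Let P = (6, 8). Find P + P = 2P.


Doubling: s = (3 x1^2 + a) / (2 y1)
s = (3*6^2 + 4) / (2*8) mod 11 = 7
x3 = s^2 - 2 x1 mod 11 = 7^2 - 2*6 = 4
y3 = s (x1 - x3) - y1 mod 11 = 7 * (6 - 4) - 8 = 6

2P = (4, 6)


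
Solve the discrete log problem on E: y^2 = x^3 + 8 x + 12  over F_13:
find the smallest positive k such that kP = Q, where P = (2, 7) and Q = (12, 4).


Enumerate multiples of P until we hit Q = (12, 4):
  1P = (2, 7)
  2P = (6, 4)
  3P = (8, 4)
  4P = (0, 5)
  5P = (12, 9)
  6P = (11, 12)
  7P = (4, 2)
  8P = (10, 0)
  9P = (4, 11)
  10P = (11, 1)
  11P = (12, 4)
Match found at i = 11.

k = 11


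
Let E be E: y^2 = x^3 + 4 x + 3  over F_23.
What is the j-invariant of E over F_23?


Delta = -16(4 a^3 + 27 b^2) mod 23 = 20
-1728 * (4 a)^3 = -1728 * (4*4)^3 mod 23 = 17
j = 17 * 20^(-1) mod 23 = 2

j = 2 (mod 23)


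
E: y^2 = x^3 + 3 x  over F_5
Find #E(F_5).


For each x in F_5, count y with y^2 = x^3 + 3 x + 0 mod 5:
  x = 0: RHS = 0, y in [0]  -> 1 point(s)
  x = 1: RHS = 4, y in [2, 3]  -> 2 point(s)
  x = 2: RHS = 4, y in [2, 3]  -> 2 point(s)
  x = 3: RHS = 1, y in [1, 4]  -> 2 point(s)
  x = 4: RHS = 1, y in [1, 4]  -> 2 point(s)
Affine points: 9. Add the point at infinity: total = 10.

#E(F_5) = 10


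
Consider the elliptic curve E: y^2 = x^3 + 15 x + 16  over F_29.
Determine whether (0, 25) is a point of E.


Check whether y^2 = x^3 + 15 x + 16 (mod 29) for (x, y) = (0, 25).
LHS: y^2 = 25^2 mod 29 = 16
RHS: x^3 + 15 x + 16 = 0^3 + 15*0 + 16 mod 29 = 16
LHS = RHS

Yes, on the curve


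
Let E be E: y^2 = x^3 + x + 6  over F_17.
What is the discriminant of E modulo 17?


4 a^3 + 27 b^2 = 4*1^3 + 27*6^2 = 4 + 972 = 976
Delta = -16 * (976) = -15616
Delta mod 17 = 7

Delta = 7 (mod 17)


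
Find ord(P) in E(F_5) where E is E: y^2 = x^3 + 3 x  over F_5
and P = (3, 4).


Compute successive multiples of P until we hit O:
  1P = (3, 4)
  2P = (4, 1)
  3P = (2, 3)
  4P = (1, 3)
  5P = (0, 0)
  6P = (1, 2)
  7P = (2, 2)
  8P = (4, 4)
  ... (continuing to 10P)
  10P = O

ord(P) = 10
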